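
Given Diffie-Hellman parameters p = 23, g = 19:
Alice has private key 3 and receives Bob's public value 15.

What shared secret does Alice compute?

Step 1: s = B^a mod p = 15^3 mod 23.
  15^1 mod 23 = 15
  15^2 mod 23 = (15 * 15) mod 23 = 18
  15^3 mod 23 = (18 * 15) mod 23 = 17
Result: shared secret = 17.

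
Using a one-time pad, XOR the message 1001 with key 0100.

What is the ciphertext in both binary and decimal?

Step 1: Write out the XOR operation bit by bit:
  Message: 1001
  Key:     0100
  XOR:     1101
Step 2: Convert to decimal: 1101 = 13.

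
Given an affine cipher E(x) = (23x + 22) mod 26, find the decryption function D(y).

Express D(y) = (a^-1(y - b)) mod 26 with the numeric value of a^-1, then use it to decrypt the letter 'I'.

Step 1: Find a^-1, the modular inverse of 23 mod 26.
Step 2: We need 23 * a^-1 = 1 (mod 26).
Step 3: 23 * 17 = 391 = 15 * 26 + 1, so a^-1 = 17.
Step 4: D(y) = 17(y - 22) mod 26.
Step 5: Apply to 'I' (y = 8): D(8) = 17 * (8 - 22) mod 26 = 17 * -14 mod 26 = 22 -> 'W'.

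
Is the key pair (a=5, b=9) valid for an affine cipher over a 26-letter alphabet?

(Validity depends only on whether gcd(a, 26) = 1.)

Step 1: Compute gcd(5, 26).
Step 2: gcd(5, 26) = 1.
Since gcd = 1, 5 is coprime with 26, so it is a valid key.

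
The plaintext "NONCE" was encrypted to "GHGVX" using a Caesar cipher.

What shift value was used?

Step 1: Compare first letters: N (position 13) -> G (position 6).
Step 2: Shift = (6 - 13) mod 26 = 19.
The shift value is 19.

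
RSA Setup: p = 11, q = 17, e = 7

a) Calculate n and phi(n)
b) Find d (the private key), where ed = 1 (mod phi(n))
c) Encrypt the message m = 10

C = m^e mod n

Step 1: n = 11 * 17 = 187.
Step 2: phi(n) = (11-1)(17-1) = 10 * 16 = 160.
Step 3: Find d = 7^(-1) mod 160 = 23.
  Verify: 7 * 23 = 161 = 1 (mod 160).
Step 4: C = 10^7 mod 187 = 175.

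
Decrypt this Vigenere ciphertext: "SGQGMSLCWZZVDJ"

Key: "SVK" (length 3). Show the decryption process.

Step 1: Key 'SVK' has length 3. Extended key: SVKSVKSVKSVKSV
Step 2: Decrypt each position:
  S(18) - S(18) = 0 = A
  G(6) - V(21) = 11 = L
  Q(16) - K(10) = 6 = G
  G(6) - S(18) = 14 = O
  M(12) - V(21) = 17 = R
  S(18) - K(10) = 8 = I
  L(11) - S(18) = 19 = T
  C(2) - V(21) = 7 = H
  W(22) - K(10) = 12 = M
  Z(25) - S(18) = 7 = H
  Z(25) - V(21) = 4 = E
  V(21) - K(10) = 11 = L
  D(3) - S(18) = 11 = L
  J(9) - V(21) = 14 = O
Plaintext: ALGORITHMHELLO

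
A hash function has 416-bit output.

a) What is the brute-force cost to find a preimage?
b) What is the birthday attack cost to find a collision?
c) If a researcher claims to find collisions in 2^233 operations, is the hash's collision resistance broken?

Step 1: Preimage resistance requires brute-force of 2^416 operations.
Step 2: Collision resistance (birthday bound) = 2^(416/2) = 2^208.
Step 3: The claimed attack costs 2^233 operations.
Step 4: Since 2^233 >= 2^208, the claimed attack is no faster than the generic birthday attack, so this does not break collision resistance.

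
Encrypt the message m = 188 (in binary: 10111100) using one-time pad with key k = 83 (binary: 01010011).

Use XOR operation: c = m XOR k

Step 1: Write out the XOR operation bit by bit:
  Message: 10111100
  Key:     01010011
  XOR:     11101111
Step 2: Convert to decimal: 11101111 = 239.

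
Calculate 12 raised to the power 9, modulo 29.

Step 1: Compute 12^9 mod 29 step by step, reducing modulo 29 at each step.
  12^1 mod 29 = 12
  12^2 mod 29 = (12 * 12) mod 29 = 28
  12^3 mod 29 = (28 * 12) mod 29 = 17
  12^4 mod 29 = (17 * 12) mod 29 = 1
  12^5 mod 29 = (1 * 12) mod 29 = 12
  12^6 mod 29 = (12 * 12) mod 29 = 28
  12^7 mod 29 = (28 * 12) mod 29 = 17
  12^8 mod 29 = (17 * 12) mod 29 = 1
  12^9 mod 29 = (1 * 12) mod 29 = 12
Step 2: Result = 12.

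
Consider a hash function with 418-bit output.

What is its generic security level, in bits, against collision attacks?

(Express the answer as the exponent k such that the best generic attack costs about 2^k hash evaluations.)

Step 1: The hash has a 418-bit output.
Step 2: Collision resistance means it should be infeasible to find any x != y with h(x) = h(y).
By the birthday bound, a generic collision search succeeds after about sqrt(2^418) = 2^(418/2) = 2^209 evaluations.
Step 3: Security level = 209 bits.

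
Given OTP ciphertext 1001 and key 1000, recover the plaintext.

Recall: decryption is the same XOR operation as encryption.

Step 1: XOR ciphertext with key:
  Ciphertext: 1001
  Key:        1000
  XOR:        0001
Step 2: Plaintext = 0001 = 1 in decimal.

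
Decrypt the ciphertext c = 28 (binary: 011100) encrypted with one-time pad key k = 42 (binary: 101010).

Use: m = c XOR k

Step 1: XOR ciphertext with key:
  Ciphertext: 011100
  Key:        101010
  XOR:        110110
Step 2: Plaintext = 110110 = 54 in decimal.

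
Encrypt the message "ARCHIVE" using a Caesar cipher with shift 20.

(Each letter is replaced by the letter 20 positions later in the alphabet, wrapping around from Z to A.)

Step 1: For each letter, shift forward by 20 positions (mod 26).
  A (position 0) -> position (0+20) mod 26 = 20 -> U
  R (position 17) -> position (17+20) mod 26 = 11 -> L
  C (position 2) -> position (2+20) mod 26 = 22 -> W
  H (position 7) -> position (7+20) mod 26 = 1 -> B
  I (position 8) -> position (8+20) mod 26 = 2 -> C
  V (position 21) -> position (21+20) mod 26 = 15 -> P
  E (position 4) -> position (4+20) mod 26 = 24 -> Y
Result: ULWBCPY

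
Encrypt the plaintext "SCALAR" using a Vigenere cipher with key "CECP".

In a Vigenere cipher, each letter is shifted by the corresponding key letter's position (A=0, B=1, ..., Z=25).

Step 1: Repeat key to match plaintext length:
  Plaintext: SCALAR
  Key:       CECPCE
Step 2: Encrypt each letter:
  S(18) + C(2) = (18+2) mod 26 = 20 = U
  C(2) + E(4) = (2+4) mod 26 = 6 = G
  A(0) + C(2) = (0+2) mod 26 = 2 = C
  L(11) + P(15) = (11+15) mod 26 = 0 = A
  A(0) + C(2) = (0+2) mod 26 = 2 = C
  R(17) + E(4) = (17+4) mod 26 = 21 = V
Ciphertext: UGCACV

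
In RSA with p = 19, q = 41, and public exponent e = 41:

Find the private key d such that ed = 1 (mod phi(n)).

Step 1: n = 19 * 41 = 779.
Step 2: phi(n) = 18 * 40 = 720.
Step 3: Find d such that 41 * d = 1 (mod 720).
Step 4: d = 41^(-1) mod 720 = 281.
Verification: 41 * 281 = 11521 = 16 * 720 + 1.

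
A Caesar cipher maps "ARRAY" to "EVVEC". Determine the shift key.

Step 1: Compare first letters: A (position 0) -> E (position 4).
Step 2: Shift = (4 - 0) mod 26 = 4.
The shift value is 4.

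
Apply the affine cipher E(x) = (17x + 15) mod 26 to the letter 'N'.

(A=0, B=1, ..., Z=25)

Step 1: Convert 'N' to number: x = 13.
Step 2: E(13) = (17 * 13 + 15) mod 26 = 236 mod 26 = 2.
Step 3: Convert 2 back to letter: C.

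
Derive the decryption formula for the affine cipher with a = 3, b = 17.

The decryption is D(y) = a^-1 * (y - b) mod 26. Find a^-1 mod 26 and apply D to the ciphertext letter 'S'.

Step 1: Find a^-1, the modular inverse of 3 mod 26.
Step 2: We need 3 * a^-1 = 1 (mod 26).
Step 3: 3 * 9 = 27 = 1 * 26 + 1, so a^-1 = 9.
Step 4: D(y) = 9(y - 17) mod 26.
Step 5: Apply to 'S' (y = 18): D(18) = 9 * (18 - 17) mod 26 = 9 * 1 mod 26 = 9 -> 'J'.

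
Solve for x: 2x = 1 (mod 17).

Step 1: We need x such that 2 * x = 1 (mod 17).
Step 2: Using the extended Euclidean algorithm or trial:
  2 * 9 = 18 = 1 * 17 + 1.
Step 3: Since 18 mod 17 = 1, the inverse is x = 9.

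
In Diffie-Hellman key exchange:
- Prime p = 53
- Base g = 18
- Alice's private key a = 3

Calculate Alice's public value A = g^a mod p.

Step 1: A = g^a mod p = 18^3 mod 53.
  18^1 mod 53 = 18
  18^2 mod 53 = (18 * 18) mod 53 = 6
  18^3 mod 53 = (6 * 18) mod 53 = 2
Result: A = 2.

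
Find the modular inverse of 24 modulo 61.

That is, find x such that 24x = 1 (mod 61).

Step 1: We need x such that 24 * x = 1 (mod 61).
Step 2: Using the extended Euclidean algorithm or trial:
  24 * 28 = 672 = 11 * 61 + 1.
Step 3: Since 672 mod 61 = 1, the inverse is x = 28.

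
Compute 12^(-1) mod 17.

Step 1: We need x such that 12 * x = 1 (mod 17).
Step 2: Using the extended Euclidean algorithm or trial:
  12 * 10 = 120 = 7 * 17 + 1.
Step 3: Since 120 mod 17 = 1, the inverse is x = 10.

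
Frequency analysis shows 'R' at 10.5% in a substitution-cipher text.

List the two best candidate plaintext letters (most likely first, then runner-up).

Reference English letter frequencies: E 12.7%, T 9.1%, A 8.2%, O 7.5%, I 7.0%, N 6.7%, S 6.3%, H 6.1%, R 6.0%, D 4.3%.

Step 1: Observed frequency of 'R' is 10.5%.
Step 2: Compute distances to each reference frequency and sort:
  T (9.1%): difference = 1.4% <-- BEST
  E (12.7%): difference = 2.2% <-- RUNNER-UP
  A (8.2%): difference = 2.3%
  O (7.5%): difference = 3.0%
  I (7.0%): difference = 3.5%
Step 3: Most likely is 'T' (9.1%, diff 1.4%); second most likely is 'E' (12.7%, diff 2.2%).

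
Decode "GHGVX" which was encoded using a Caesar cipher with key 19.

Step 1: Reverse the shift by subtracting 19 from each letter position.
  G (position 6) -> position (6-19) mod 26 = 13 -> N
  H (position 7) -> position (7-19) mod 26 = 14 -> O
  G (position 6) -> position (6-19) mod 26 = 13 -> N
  V (position 21) -> position (21-19) mod 26 = 2 -> C
  X (position 23) -> position (23-19) mod 26 = 4 -> E
Decrypted message: NONCE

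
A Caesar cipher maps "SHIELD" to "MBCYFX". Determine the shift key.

Step 1: Compare first letters: S (position 18) -> M (position 12).
Step 2: Shift = (12 - 18) mod 26 = 20.
The shift value is 20.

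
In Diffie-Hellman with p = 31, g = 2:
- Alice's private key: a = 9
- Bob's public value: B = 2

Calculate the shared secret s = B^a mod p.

Step 1: s = B^a mod p = 2^9 mod 31.
  2^1 mod 31 = 2
  2^2 mod 31 = (2 * 2) mod 31 = 4
  2^3 mod 31 = (4 * 2) mod 31 = 8
  2^4 mod 31 = (8 * 2) mod 31 = 16
  2^5 mod 31 = (16 * 2) mod 31 = 1
  2^6 mod 31 = (1 * 2) mod 31 = 2
  2^7 mod 31 = (2 * 2) mod 31 = 4
  2^8 mod 31 = (4 * 2) mod 31 = 8
  2^9 mod 31 = (8 * 2) mod 31 = 16
Result: shared secret = 16.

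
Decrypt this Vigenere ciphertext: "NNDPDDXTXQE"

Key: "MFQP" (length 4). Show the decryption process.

Step 1: Key 'MFQP' has length 4. Extended key: MFQPMFQPMFQ
Step 2: Decrypt each position:
  N(13) - M(12) = 1 = B
  N(13) - F(5) = 8 = I
  D(3) - Q(16) = 13 = N
  P(15) - P(15) = 0 = A
  D(3) - M(12) = 17 = R
  D(3) - F(5) = 24 = Y
  X(23) - Q(16) = 7 = H
  T(19) - P(15) = 4 = E
  X(23) - M(12) = 11 = L
  Q(16) - F(5) = 11 = L
  E(4) - Q(16) = 14 = O
Plaintext: BINARYHELLO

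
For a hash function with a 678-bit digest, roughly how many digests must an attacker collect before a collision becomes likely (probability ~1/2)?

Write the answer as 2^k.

Step 1: The birthday paradox gives collision probability ~50% after sqrt(2^n) = 2^(n/2) hashes.
Step 2: For 678-bit output: 2^(678/2) = 2^339.
Step 3: Approximately 2^339 hash computations needed.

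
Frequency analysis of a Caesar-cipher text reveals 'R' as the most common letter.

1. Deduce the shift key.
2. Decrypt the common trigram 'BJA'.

Step 1: In English, 'E' is the most frequent letter (12.7%).
Step 2: The most frequent ciphertext letter is 'R' (position 17).
Step 3: Shift = (17 - 4) mod 26 = 13.
Step 4: Decrypt 'BJA' by shifting back 13:
  B -> O
  J -> W
  A -> N
Step 5: 'BJA' decrypts to 'OWN'.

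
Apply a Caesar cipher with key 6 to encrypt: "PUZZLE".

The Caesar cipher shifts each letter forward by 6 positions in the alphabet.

Step 1: For each letter, shift forward by 6 positions (mod 26).
  P (position 15) -> position (15+6) mod 26 = 21 -> V
  U (position 20) -> position (20+6) mod 26 = 0 -> A
  Z (position 25) -> position (25+6) mod 26 = 5 -> F
  Z (position 25) -> position (25+6) mod 26 = 5 -> F
  L (position 11) -> position (11+6) mod 26 = 17 -> R
  E (position 4) -> position (4+6) mod 26 = 10 -> K
Result: VAFFRK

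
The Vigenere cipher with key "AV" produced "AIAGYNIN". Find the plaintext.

Step 1: Extend key: AVAVAVAV
Step 2: Decrypt each letter (c - k) mod 26:
  A(0) - A(0) = (0-0) mod 26 = 0 = A
  I(8) - V(21) = (8-21) mod 26 = 13 = N
  A(0) - A(0) = (0-0) mod 26 = 0 = A
  G(6) - V(21) = (6-21) mod 26 = 11 = L
  Y(24) - A(0) = (24-0) mod 26 = 24 = Y
  N(13) - V(21) = (13-21) mod 26 = 18 = S
  I(8) - A(0) = (8-0) mod 26 = 8 = I
  N(13) - V(21) = (13-21) mod 26 = 18 = S
Plaintext: ANALYSIS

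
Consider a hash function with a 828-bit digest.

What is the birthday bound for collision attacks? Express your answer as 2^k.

Step 1: The birthday paradox gives collision probability ~50% after sqrt(2^n) = 2^(n/2) hashes.
Step 2: For 828-bit output: 2^(828/2) = 2^414.
Step 3: Approximately 2^414 hash computations needed.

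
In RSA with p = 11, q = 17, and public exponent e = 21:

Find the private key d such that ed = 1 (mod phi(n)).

Step 1: n = 11 * 17 = 187.
Step 2: phi(n) = 10 * 16 = 160.
Step 3: Find d such that 21 * d = 1 (mod 160).
Step 4: d = 21^(-1) mod 160 = 61.
Verification: 21 * 61 = 1281 = 8 * 160 + 1.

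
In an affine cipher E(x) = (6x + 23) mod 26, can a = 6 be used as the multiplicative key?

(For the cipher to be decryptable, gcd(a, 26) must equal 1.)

Step 1: Compute gcd(6, 26).
Step 2: gcd(6, 26) = 2.
Since gcd = 2 != 1, 6 shares a common factor with 26, so it cannot be used.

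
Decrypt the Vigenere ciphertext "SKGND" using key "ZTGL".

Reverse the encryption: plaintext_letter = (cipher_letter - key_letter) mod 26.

Step 1: Extend key: ZTGLZ
Step 2: Decrypt each letter (c - k) mod 26:
  S(18) - Z(25) = (18-25) mod 26 = 19 = T
  K(10) - T(19) = (10-19) mod 26 = 17 = R
  G(6) - G(6) = (6-6) mod 26 = 0 = A
  N(13) - L(11) = (13-11) mod 26 = 2 = C
  D(3) - Z(25) = (3-25) mod 26 = 4 = E
Plaintext: TRACE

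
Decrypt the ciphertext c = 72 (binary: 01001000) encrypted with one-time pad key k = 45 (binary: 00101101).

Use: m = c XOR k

Step 1: XOR ciphertext with key:
  Ciphertext: 01001000
  Key:        00101101
  XOR:        01100101
Step 2: Plaintext = 01100101 = 101 in decimal.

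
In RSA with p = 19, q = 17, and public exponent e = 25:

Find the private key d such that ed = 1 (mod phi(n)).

Step 1: n = 19 * 17 = 323.
Step 2: phi(n) = 18 * 16 = 288.
Step 3: Find d such that 25 * d = 1 (mod 288).
Step 4: d = 25^(-1) mod 288 = 265.
Verification: 25 * 265 = 6625 = 23 * 288 + 1.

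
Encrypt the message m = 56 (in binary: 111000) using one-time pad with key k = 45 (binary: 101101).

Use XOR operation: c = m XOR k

Step 1: Write out the XOR operation bit by bit:
  Message: 111000
  Key:     101101
  XOR:     010101
Step 2: Convert to decimal: 010101 = 21.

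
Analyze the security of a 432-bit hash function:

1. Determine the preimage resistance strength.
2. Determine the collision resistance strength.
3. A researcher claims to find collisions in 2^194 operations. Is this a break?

Step 1: Preimage resistance requires brute-force of 2^432 operations.
Step 2: Collision resistance (birthday bound) = 2^(432/2) = 2^216.
Step 3: The claimed attack costs 2^194 operations.
Step 4: Since 2^194 < 2^216, the claimed attack beats the generic birthday bound, so collision resistance is broken.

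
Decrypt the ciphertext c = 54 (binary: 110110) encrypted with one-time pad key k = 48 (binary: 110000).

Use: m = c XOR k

Step 1: XOR ciphertext with key:
  Ciphertext: 110110
  Key:        110000
  XOR:        000110
Step 2: Plaintext = 000110 = 6 in decimal.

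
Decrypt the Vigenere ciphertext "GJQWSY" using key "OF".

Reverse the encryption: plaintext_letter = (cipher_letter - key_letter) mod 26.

Step 1: Extend key: OFOFOF
Step 2: Decrypt each letter (c - k) mod 26:
  G(6) - O(14) = (6-14) mod 26 = 18 = S
  J(9) - F(5) = (9-5) mod 26 = 4 = E
  Q(16) - O(14) = (16-14) mod 26 = 2 = C
  W(22) - F(5) = (22-5) mod 26 = 17 = R
  S(18) - O(14) = (18-14) mod 26 = 4 = E
  Y(24) - F(5) = (24-5) mod 26 = 19 = T
Plaintext: SECRET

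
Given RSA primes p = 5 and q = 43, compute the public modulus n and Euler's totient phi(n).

Step 1: n = p * q = 5 * 43 = 215.
Step 2: phi(n) = (p-1)(q-1) = 4 * 42 = 168.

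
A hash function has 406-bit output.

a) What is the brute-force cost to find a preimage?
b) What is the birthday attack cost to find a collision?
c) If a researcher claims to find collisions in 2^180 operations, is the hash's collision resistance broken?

Step 1: Preimage resistance requires brute-force of 2^406 operations.
Step 2: Collision resistance (birthday bound) = 2^(406/2) = 2^203.
Step 3: The claimed attack costs 2^180 operations.
Step 4: Since 2^180 < 2^203, the claimed attack beats the generic birthday bound, so collision resistance is broken.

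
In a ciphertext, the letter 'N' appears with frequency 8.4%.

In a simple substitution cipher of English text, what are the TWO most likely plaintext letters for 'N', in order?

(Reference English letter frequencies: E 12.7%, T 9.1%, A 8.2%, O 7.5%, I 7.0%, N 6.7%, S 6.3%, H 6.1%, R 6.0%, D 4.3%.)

Step 1: Observed frequency of 'N' is 8.4%.
Step 2: Compute distances to each reference frequency and sort:
  A (8.2%): difference = 0.2% <-- BEST
  T (9.1%): difference = 0.7% <-- RUNNER-UP
  O (7.5%): difference = 0.9%
  I (7.0%): difference = 1.4%
  N (6.7%): difference = 1.7%
Step 3: Most likely is 'A' (8.2%, diff 0.2%); second most likely is 'T' (9.1%, diff 0.7%).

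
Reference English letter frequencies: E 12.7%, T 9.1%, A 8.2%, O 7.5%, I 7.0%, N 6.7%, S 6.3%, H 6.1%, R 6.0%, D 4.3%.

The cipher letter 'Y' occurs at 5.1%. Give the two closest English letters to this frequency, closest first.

Step 1: Observed frequency of 'Y' is 5.1%.
Step 2: Compute distances to each reference frequency and sort:
  D (4.3%): difference = 0.8% <-- BEST
  R (6.0%): difference = 0.9% <-- RUNNER-UP
  H (6.1%): difference = 1.0%
  S (6.3%): difference = 1.2%
  N (6.7%): difference = 1.6%
Step 3: Most likely is 'D' (4.3%, diff 0.8%); second most likely is 'R' (6.0%, diff 0.9%).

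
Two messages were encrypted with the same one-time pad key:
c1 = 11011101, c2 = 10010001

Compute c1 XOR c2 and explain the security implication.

Step 1: c1 XOR c2 = (m1 XOR k) XOR (m2 XOR k).
Step 2: By XOR associativity/commutativity: = m1 XOR m2 XOR k XOR k = m1 XOR m2.
Step 3: 11011101 XOR 10010001 = 01001100 = 76.
Step 4: The key cancels out! An attacker learns m1 XOR m2 = 76, revealing the relationship between plaintexts.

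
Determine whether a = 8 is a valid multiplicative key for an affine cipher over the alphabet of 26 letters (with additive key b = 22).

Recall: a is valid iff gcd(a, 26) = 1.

Step 1: Compute gcd(8, 26).
Step 2: gcd(8, 26) = 2.
Since gcd = 2 != 1, 8 shares a common factor with 26, so it cannot be used.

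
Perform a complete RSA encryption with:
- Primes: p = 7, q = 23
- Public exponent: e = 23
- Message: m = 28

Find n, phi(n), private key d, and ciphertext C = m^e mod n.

Step 1: n = 7 * 23 = 161.
Step 2: phi(n) = (7-1)(23-1) = 6 * 22 = 132.
Step 3: Find d = 23^(-1) mod 132 = 23.
  Verify: 23 * 23 = 529 = 1 (mod 132).
Step 4: C = 28^23 mod 161 = 28.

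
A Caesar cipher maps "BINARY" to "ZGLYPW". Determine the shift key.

Step 1: Compare first letters: B (position 1) -> Z (position 25).
Step 2: Shift = (25 - 1) mod 26 = 24.
The shift value is 24.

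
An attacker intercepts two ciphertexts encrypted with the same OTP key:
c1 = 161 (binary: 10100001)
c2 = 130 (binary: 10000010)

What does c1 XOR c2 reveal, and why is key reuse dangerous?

Step 1: c1 XOR c2 = (m1 XOR k) XOR (m2 XOR k).
Step 2: By XOR associativity/commutativity: = m1 XOR m2 XOR k XOR k = m1 XOR m2.
Step 3: 10100001 XOR 10000010 = 00100011 = 35.
Step 4: The key cancels out! An attacker learns m1 XOR m2 = 35, revealing the relationship between plaintexts.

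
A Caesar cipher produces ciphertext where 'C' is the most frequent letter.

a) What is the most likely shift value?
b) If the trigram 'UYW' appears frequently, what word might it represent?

Step 1: In English, 'E' is the most frequent letter (12.7%).
Step 2: The most frequent ciphertext letter is 'C' (position 2).
Step 3: Shift = (2 - 4) mod 26 = 24.
Step 4: Decrypt 'UYW' by shifting back 24:
  U -> W
  Y -> A
  W -> Y
Step 5: 'UYW' decrypts to 'WAY'.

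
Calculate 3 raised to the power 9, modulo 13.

Step 1: Compute 3^9 mod 13 step by step, reducing modulo 13 at each step.
  3^1 mod 13 = 3
  3^2 mod 13 = (3 * 3) mod 13 = 9
  3^3 mod 13 = (9 * 3) mod 13 = 1
  3^4 mod 13 = (1 * 3) mod 13 = 3
  3^5 mod 13 = (3 * 3) mod 13 = 9
  3^6 mod 13 = (9 * 3) mod 13 = 1
  3^7 mod 13 = (1 * 3) mod 13 = 3
  3^8 mod 13 = (3 * 3) mod 13 = 9
  3^9 mod 13 = (9 * 3) mod 13 = 1
Step 2: Result = 1.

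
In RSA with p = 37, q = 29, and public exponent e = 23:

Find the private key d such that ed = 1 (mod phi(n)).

Step 1: n = 37 * 29 = 1073.
Step 2: phi(n) = 36 * 28 = 1008.
Step 3: Find d such that 23 * d = 1 (mod 1008).
Step 4: d = 23^(-1) mod 1008 = 263.
Verification: 23 * 263 = 6049 = 6 * 1008 + 1.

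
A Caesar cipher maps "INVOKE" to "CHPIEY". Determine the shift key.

Step 1: Compare first letters: I (position 8) -> C (position 2).
Step 2: Shift = (2 - 8) mod 26 = 20.
The shift value is 20.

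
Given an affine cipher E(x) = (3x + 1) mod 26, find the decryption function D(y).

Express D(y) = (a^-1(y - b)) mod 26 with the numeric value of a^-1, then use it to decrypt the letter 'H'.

Step 1: Find a^-1, the modular inverse of 3 mod 26.
Step 2: We need 3 * a^-1 = 1 (mod 26).
Step 3: 3 * 9 = 27 = 1 * 26 + 1, so a^-1 = 9.
Step 4: D(y) = 9(y - 1) mod 26.
Step 5: Apply to 'H' (y = 7): D(7) = 9 * (7 - 1) mod 26 = 9 * 6 mod 26 = 2 -> 'C'.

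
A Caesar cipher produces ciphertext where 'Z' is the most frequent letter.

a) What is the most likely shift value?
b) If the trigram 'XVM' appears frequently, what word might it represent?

Step 1: In English, 'E' is the most frequent letter (12.7%).
Step 2: The most frequent ciphertext letter is 'Z' (position 25).
Step 3: Shift = (25 - 4) mod 26 = 21.
Step 4: Decrypt 'XVM' by shifting back 21:
  X -> C
  V -> A
  M -> R
Step 5: 'XVM' decrypts to 'CAR'.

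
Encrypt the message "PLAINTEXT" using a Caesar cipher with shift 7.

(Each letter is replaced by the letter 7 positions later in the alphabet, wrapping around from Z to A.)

Step 1: For each letter, shift forward by 7 positions (mod 26).
  P (position 15) -> position (15+7) mod 26 = 22 -> W
  L (position 11) -> position (11+7) mod 26 = 18 -> S
  A (position 0) -> position (0+7) mod 26 = 7 -> H
  I (position 8) -> position (8+7) mod 26 = 15 -> P
  N (position 13) -> position (13+7) mod 26 = 20 -> U
  T (position 19) -> position (19+7) mod 26 = 0 -> A
  E (position 4) -> position (4+7) mod 26 = 11 -> L
  X (position 23) -> position (23+7) mod 26 = 4 -> E
  T (position 19) -> position (19+7) mod 26 = 0 -> A
Result: WSHPUALEA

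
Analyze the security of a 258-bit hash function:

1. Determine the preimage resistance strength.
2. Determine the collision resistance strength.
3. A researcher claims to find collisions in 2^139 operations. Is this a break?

Step 1: Preimage resistance requires brute-force of 2^258 operations.
Step 2: Collision resistance (birthday bound) = 2^(258/2) = 2^129.
Step 3: The claimed attack costs 2^139 operations.
Step 4: Since 2^139 >= 2^129, the claimed attack is no faster than the generic birthday attack, so this does not break collision resistance.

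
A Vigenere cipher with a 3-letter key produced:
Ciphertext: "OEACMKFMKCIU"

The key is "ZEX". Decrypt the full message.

Step 1: Key 'ZEX' has length 3. Extended key: ZEXZEXZEXZEX
Step 2: Decrypt each position:
  O(14) - Z(25) = 15 = P
  E(4) - E(4) = 0 = A
  A(0) - X(23) = 3 = D
  C(2) - Z(25) = 3 = D
  M(12) - E(4) = 8 = I
  K(10) - X(23) = 13 = N
  F(5) - Z(25) = 6 = G
  M(12) - E(4) = 8 = I
  K(10) - X(23) = 13 = N
  C(2) - Z(25) = 3 = D
  I(8) - E(4) = 4 = E
  U(20) - X(23) = 23 = X
Plaintext: PADDINGINDEX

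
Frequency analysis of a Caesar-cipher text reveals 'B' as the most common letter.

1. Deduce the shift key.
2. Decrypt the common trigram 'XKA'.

Step 1: In English, 'E' is the most frequent letter (12.7%).
Step 2: The most frequent ciphertext letter is 'B' (position 1).
Step 3: Shift = (1 - 4) mod 26 = 23.
Step 4: Decrypt 'XKA' by shifting back 23:
  X -> A
  K -> N
  A -> D
Step 5: 'XKA' decrypts to 'AND'.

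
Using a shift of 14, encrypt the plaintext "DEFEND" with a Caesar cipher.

Step 1: For each letter, shift forward by 14 positions (mod 26).
  D (position 3) -> position (3+14) mod 26 = 17 -> R
  E (position 4) -> position (4+14) mod 26 = 18 -> S
  F (position 5) -> position (5+14) mod 26 = 19 -> T
  E (position 4) -> position (4+14) mod 26 = 18 -> S
  N (position 13) -> position (13+14) mod 26 = 1 -> B
  D (position 3) -> position (3+14) mod 26 = 17 -> R
Result: RSTSBR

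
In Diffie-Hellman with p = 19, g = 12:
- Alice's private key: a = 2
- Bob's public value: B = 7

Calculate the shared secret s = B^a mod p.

Step 1: s = B^a mod p = 7^2 mod 19.
  7^1 mod 19 = 7
  7^2 mod 19 = (7 * 7) mod 19 = 11
Result: shared secret = 11.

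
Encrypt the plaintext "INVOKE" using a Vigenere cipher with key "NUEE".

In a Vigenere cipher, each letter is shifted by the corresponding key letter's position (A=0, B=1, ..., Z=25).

Step 1: Repeat key to match plaintext length:
  Plaintext: INVOKE
  Key:       NUEENU
Step 2: Encrypt each letter:
  I(8) + N(13) = (8+13) mod 26 = 21 = V
  N(13) + U(20) = (13+20) mod 26 = 7 = H
  V(21) + E(4) = (21+4) mod 26 = 25 = Z
  O(14) + E(4) = (14+4) mod 26 = 18 = S
  K(10) + N(13) = (10+13) mod 26 = 23 = X
  E(4) + U(20) = (4+20) mod 26 = 24 = Y
Ciphertext: VHZSXY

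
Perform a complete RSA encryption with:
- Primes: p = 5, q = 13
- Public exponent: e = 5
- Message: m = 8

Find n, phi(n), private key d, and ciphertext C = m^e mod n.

Step 1: n = 5 * 13 = 65.
Step 2: phi(n) = (5-1)(13-1) = 4 * 12 = 48.
Step 3: Find d = 5^(-1) mod 48 = 29.
  Verify: 5 * 29 = 145 = 1 (mod 48).
Step 4: C = 8^5 mod 65 = 8.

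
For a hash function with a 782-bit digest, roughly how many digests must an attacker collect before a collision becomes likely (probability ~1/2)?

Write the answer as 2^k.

Step 1: The birthday paradox gives collision probability ~50% after sqrt(2^n) = 2^(n/2) hashes.
Step 2: For 782-bit output: 2^(782/2) = 2^391.
Step 3: Approximately 2^391 hash computations needed.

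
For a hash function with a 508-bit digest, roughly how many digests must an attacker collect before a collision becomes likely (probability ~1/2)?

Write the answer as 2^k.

Step 1: The birthday paradox gives collision probability ~50% after sqrt(2^n) = 2^(n/2) hashes.
Step 2: For 508-bit output: 2^(508/2) = 2^254.
Step 3: Approximately 2^254 hash computations needed.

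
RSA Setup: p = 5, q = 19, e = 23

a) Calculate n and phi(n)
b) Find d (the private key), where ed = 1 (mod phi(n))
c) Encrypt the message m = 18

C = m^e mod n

Step 1: n = 5 * 19 = 95.
Step 2: phi(n) = (5-1)(19-1) = 4 * 18 = 72.
Step 3: Find d = 23^(-1) mod 72 = 47.
  Verify: 23 * 47 = 1081 = 1 (mod 72).
Step 4: C = 18^23 mod 95 = 37.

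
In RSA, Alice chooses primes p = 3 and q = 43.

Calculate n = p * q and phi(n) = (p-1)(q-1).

Step 1: n = p * q = 3 * 43 = 129.
Step 2: phi(n) = (p-1)(q-1) = 2 * 42 = 84.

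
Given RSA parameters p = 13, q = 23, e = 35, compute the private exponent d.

Step 1: n = 13 * 23 = 299.
Step 2: phi(n) = 12 * 22 = 264.
Step 3: Find d such that 35 * d = 1 (mod 264).
Step 4: d = 35^(-1) mod 264 = 83.
Verification: 35 * 83 = 2905 = 11 * 264 + 1.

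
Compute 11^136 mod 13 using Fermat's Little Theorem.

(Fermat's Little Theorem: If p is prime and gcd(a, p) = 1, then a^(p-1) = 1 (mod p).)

Step 1: Since 13 is prime, by Fermat's Little Theorem: 11^12 = 1 (mod 13).
Step 2: Reduce exponent: 136 mod 12 = 4.
Step 3: So 11^136 = 11^4 (mod 13).
Step 4: 11^4 mod 13 = 3.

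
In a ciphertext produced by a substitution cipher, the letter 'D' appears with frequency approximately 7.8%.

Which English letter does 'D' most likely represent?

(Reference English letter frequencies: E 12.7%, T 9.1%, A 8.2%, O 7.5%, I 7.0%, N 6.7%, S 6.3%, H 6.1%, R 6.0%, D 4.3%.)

Step 1: The observed frequency is 7.8%.
Step 2: Compare with English frequencies:
  E: 12.7% (difference: 4.9%)
  T: 9.1% (difference: 1.3%)
  A: 8.2% (difference: 0.4%)
  O: 7.5% (difference: 0.3%) <-- closest
  I: 7.0% (difference: 0.8%)
  N: 6.7% (difference: 1.1%)
  S: 6.3% (difference: 1.5%)
  H: 6.1% (difference: 1.7%)
  R: 6.0% (difference: 1.8%)
  D: 4.3% (difference: 3.5%)
Step 3: 'D' most likely represents 'O' (frequency 7.5%).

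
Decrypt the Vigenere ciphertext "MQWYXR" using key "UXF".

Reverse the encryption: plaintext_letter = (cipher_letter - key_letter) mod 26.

Step 1: Extend key: UXFUXF
Step 2: Decrypt each letter (c - k) mod 26:
  M(12) - U(20) = (12-20) mod 26 = 18 = S
  Q(16) - X(23) = (16-23) mod 26 = 19 = T
  W(22) - F(5) = (22-5) mod 26 = 17 = R
  Y(24) - U(20) = (24-20) mod 26 = 4 = E
  X(23) - X(23) = (23-23) mod 26 = 0 = A
  R(17) - F(5) = (17-5) mod 26 = 12 = M
Plaintext: STREAM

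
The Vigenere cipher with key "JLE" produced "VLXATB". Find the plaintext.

Step 1: Extend key: JLEJLE
Step 2: Decrypt each letter (c - k) mod 26:
  V(21) - J(9) = (21-9) mod 26 = 12 = M
  L(11) - L(11) = (11-11) mod 26 = 0 = A
  X(23) - E(4) = (23-4) mod 26 = 19 = T
  A(0) - J(9) = (0-9) mod 26 = 17 = R
  T(19) - L(11) = (19-11) mod 26 = 8 = I
  B(1) - E(4) = (1-4) mod 26 = 23 = X
Plaintext: MATRIX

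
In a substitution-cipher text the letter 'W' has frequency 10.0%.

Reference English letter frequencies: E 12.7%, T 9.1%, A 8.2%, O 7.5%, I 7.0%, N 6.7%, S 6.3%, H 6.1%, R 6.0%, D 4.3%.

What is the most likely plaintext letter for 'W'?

Step 1: The observed frequency is 10.0%.
Step 2: Compare with English frequencies:
  E: 12.7% (difference: 2.7%)
  T: 9.1% (difference: 0.9%) <-- closest
  A: 8.2% (difference: 1.8%)
  O: 7.5% (difference: 2.5%)
  I: 7.0% (difference: 3.0%)
  N: 6.7% (difference: 3.3%)
  S: 6.3% (difference: 3.7%)
  H: 6.1% (difference: 3.9%)
  R: 6.0% (difference: 4.0%)
  D: 4.3% (difference: 5.7%)
Step 3: 'W' most likely represents 'T' (frequency 9.1%).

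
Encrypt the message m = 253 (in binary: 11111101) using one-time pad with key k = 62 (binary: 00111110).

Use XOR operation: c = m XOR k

Step 1: Write out the XOR operation bit by bit:
  Message: 11111101
  Key:     00111110
  XOR:     11000011
Step 2: Convert to decimal: 11000011 = 195.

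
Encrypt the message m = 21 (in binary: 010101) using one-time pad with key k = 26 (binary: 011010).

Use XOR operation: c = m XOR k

Step 1: Write out the XOR operation bit by bit:
  Message: 010101
  Key:     011010
  XOR:     001111
Step 2: Convert to decimal: 001111 = 15.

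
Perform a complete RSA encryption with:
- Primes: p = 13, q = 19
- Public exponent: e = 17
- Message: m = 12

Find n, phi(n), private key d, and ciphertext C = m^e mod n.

Step 1: n = 13 * 19 = 247.
Step 2: phi(n) = (13-1)(19-1) = 12 * 18 = 216.
Step 3: Find d = 17^(-1) mod 216 = 89.
  Verify: 17 * 89 = 1513 = 1 (mod 216).
Step 4: C = 12^17 mod 247 = 103.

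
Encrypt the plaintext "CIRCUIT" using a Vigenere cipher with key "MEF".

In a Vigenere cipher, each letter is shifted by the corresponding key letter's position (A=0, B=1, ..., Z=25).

Step 1: Repeat key to match plaintext length:
  Plaintext: CIRCUIT
  Key:       MEFMEFM
Step 2: Encrypt each letter:
  C(2) + M(12) = (2+12) mod 26 = 14 = O
  I(8) + E(4) = (8+4) mod 26 = 12 = M
  R(17) + F(5) = (17+5) mod 26 = 22 = W
  C(2) + M(12) = (2+12) mod 26 = 14 = O
  U(20) + E(4) = (20+4) mod 26 = 24 = Y
  I(8) + F(5) = (8+5) mod 26 = 13 = N
  T(19) + M(12) = (19+12) mod 26 = 5 = F
Ciphertext: OMWOYNF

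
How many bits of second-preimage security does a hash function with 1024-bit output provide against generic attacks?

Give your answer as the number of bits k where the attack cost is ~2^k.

Step 1: The hash has a 1024-bit output.
Step 2: Second-preimage resistance means: given a specific input x, it should be infeasible to find a different y with h(y) = h(x).
With a 1024-bit output, a generic search for a second preimage costs about 2^1024 evaluations (each trial matches the fixed target with probability 2^-1024).
Step 3: Security level = 1024 bits.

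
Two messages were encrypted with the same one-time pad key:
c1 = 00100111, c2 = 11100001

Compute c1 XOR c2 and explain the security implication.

Step 1: c1 XOR c2 = (m1 XOR k) XOR (m2 XOR k).
Step 2: By XOR associativity/commutativity: = m1 XOR m2 XOR k XOR k = m1 XOR m2.
Step 3: 00100111 XOR 11100001 = 11000110 = 198.
Step 4: The key cancels out! An attacker learns m1 XOR m2 = 198, revealing the relationship between plaintexts.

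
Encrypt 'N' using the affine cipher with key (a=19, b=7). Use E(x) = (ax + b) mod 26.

Step 1: Convert 'N' to number: x = 13.
Step 2: E(13) = (19 * 13 + 7) mod 26 = 254 mod 26 = 20.
Step 3: Convert 20 back to letter: U.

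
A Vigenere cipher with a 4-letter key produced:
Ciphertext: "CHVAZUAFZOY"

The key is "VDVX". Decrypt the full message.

Step 1: Key 'VDVX' has length 4. Extended key: VDVXVDVXVDV
Step 2: Decrypt each position:
  C(2) - V(21) = 7 = H
  H(7) - D(3) = 4 = E
  V(21) - V(21) = 0 = A
  A(0) - X(23) = 3 = D
  Z(25) - V(21) = 4 = E
  U(20) - D(3) = 17 = R
  A(0) - V(21) = 5 = F
  F(5) - X(23) = 8 = I
  Z(25) - V(21) = 4 = E
  O(14) - D(3) = 11 = L
  Y(24) - V(21) = 3 = D
Plaintext: HEADERFIELD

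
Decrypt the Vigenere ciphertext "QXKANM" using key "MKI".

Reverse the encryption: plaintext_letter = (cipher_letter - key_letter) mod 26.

Step 1: Extend key: MKIMKI
Step 2: Decrypt each letter (c - k) mod 26:
  Q(16) - M(12) = (16-12) mod 26 = 4 = E
  X(23) - K(10) = (23-10) mod 26 = 13 = N
  K(10) - I(8) = (10-8) mod 26 = 2 = C
  A(0) - M(12) = (0-12) mod 26 = 14 = O
  N(13) - K(10) = (13-10) mod 26 = 3 = D
  M(12) - I(8) = (12-8) mod 26 = 4 = E
Plaintext: ENCODE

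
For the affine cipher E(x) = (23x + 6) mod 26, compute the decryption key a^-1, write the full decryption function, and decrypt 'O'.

Step 1: Find a^-1, the modular inverse of 23 mod 26.
Step 2: We need 23 * a^-1 = 1 (mod 26).
Step 3: 23 * 17 = 391 = 15 * 26 + 1, so a^-1 = 17.
Step 4: D(y) = 17(y - 6) mod 26.
Step 5: Apply to 'O' (y = 14): D(14) = 17 * (14 - 6) mod 26 = 17 * 8 mod 26 = 6 -> 'G'.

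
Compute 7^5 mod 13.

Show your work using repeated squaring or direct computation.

Step 1: Compute 7^5 mod 13 step by step, reducing modulo 13 at each step.
  7^1 mod 13 = 7
  7^2 mod 13 = (7 * 7) mod 13 = 10
  7^3 mod 13 = (10 * 7) mod 13 = 5
  7^4 mod 13 = (5 * 7) mod 13 = 9
  7^5 mod 13 = (9 * 7) mod 13 = 11
Step 2: Result = 11.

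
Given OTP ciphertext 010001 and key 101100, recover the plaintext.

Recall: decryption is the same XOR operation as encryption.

Step 1: XOR ciphertext with key:
  Ciphertext: 010001
  Key:        101100
  XOR:        111101
Step 2: Plaintext = 111101 = 61 in decimal.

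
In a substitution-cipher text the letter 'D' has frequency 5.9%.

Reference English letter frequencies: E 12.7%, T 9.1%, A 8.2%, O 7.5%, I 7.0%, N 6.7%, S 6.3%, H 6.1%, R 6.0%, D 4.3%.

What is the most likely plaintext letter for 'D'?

Step 1: The observed frequency is 5.9%.
Step 2: Compare with English frequencies:
  E: 12.7% (difference: 6.8%)
  T: 9.1% (difference: 3.2%)
  A: 8.2% (difference: 2.3%)
  O: 7.5% (difference: 1.6%)
  I: 7.0% (difference: 1.1%)
  N: 6.7% (difference: 0.8%)
  S: 6.3% (difference: 0.4%)
  H: 6.1% (difference: 0.2%)
  R: 6.0% (difference: 0.1%) <-- closest
  D: 4.3% (difference: 1.6%)
Step 3: 'D' most likely represents 'R' (frequency 6.0%).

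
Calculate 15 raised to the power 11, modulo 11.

Step 1: Compute 15^11 mod 11 step by step, reducing modulo 11 at each step.
  15^1 mod 11 = 4
  15^2 mod 11 = (4 * 15) mod 11 = 5
  15^3 mod 11 = (5 * 15) mod 11 = 9
  15^4 mod 11 = (9 * 15) mod 11 = 3
  15^5 mod 11 = (3 * 15) mod 11 = 1
  15^6 mod 11 = (1 * 15) mod 11 = 4
  15^7 mod 11 = (4 * 15) mod 11 = 5
  15^8 mod 11 = (5 * 15) mod 11 = 9
  15^9 mod 11 = (9 * 15) mod 11 = 3
  15^10 mod 11 = (3 * 15) mod 11 = 1
  15^11 mod 11 = (1 * 15) mod 11 = 4
Step 2: Result = 4.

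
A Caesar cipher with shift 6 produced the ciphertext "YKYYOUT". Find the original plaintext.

Step 1: Reverse the shift by subtracting 6 from each letter position.
  Y (position 24) -> position (24-6) mod 26 = 18 -> S
  K (position 10) -> position (10-6) mod 26 = 4 -> E
  Y (position 24) -> position (24-6) mod 26 = 18 -> S
  Y (position 24) -> position (24-6) mod 26 = 18 -> S
  O (position 14) -> position (14-6) mod 26 = 8 -> I
  U (position 20) -> position (20-6) mod 26 = 14 -> O
  T (position 19) -> position (19-6) mod 26 = 13 -> N
Decrypted message: SESSION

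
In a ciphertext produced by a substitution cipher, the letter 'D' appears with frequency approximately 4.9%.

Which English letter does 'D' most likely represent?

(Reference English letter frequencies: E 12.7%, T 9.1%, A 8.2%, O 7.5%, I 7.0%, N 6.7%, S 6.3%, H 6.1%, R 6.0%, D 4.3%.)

Step 1: The observed frequency is 4.9%.
Step 2: Compare with English frequencies:
  E: 12.7% (difference: 7.8%)
  T: 9.1% (difference: 4.2%)
  A: 8.2% (difference: 3.3%)
  O: 7.5% (difference: 2.6%)
  I: 7.0% (difference: 2.1%)
  N: 6.7% (difference: 1.8%)
  S: 6.3% (difference: 1.4%)
  H: 6.1% (difference: 1.2%)
  R: 6.0% (difference: 1.1%)
  D: 4.3% (difference: 0.6%) <-- closest
Step 3: 'D' most likely represents 'D' (frequency 4.3%).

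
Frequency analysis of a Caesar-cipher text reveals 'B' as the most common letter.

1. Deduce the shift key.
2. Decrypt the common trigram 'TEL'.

Step 1: In English, 'E' is the most frequent letter (12.7%).
Step 2: The most frequent ciphertext letter is 'B' (position 1).
Step 3: Shift = (1 - 4) mod 26 = 23.
Step 4: Decrypt 'TEL' by shifting back 23:
  T -> W
  E -> H
  L -> O
Step 5: 'TEL' decrypts to 'WHO'.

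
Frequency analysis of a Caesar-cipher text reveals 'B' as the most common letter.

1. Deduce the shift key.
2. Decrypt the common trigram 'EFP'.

Step 1: In English, 'E' is the most frequent letter (12.7%).
Step 2: The most frequent ciphertext letter is 'B' (position 1).
Step 3: Shift = (1 - 4) mod 26 = 23.
Step 4: Decrypt 'EFP' by shifting back 23:
  E -> H
  F -> I
  P -> S
Step 5: 'EFP' decrypts to 'HIS'.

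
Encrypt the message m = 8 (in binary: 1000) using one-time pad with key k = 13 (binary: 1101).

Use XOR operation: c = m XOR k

Step 1: Write out the XOR operation bit by bit:
  Message: 1000
  Key:     1101
  XOR:     0101
Step 2: Convert to decimal: 0101 = 5.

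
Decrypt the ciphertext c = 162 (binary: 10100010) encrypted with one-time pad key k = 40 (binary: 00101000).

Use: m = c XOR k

Step 1: XOR ciphertext with key:
  Ciphertext: 10100010
  Key:        00101000
  XOR:        10001010
Step 2: Plaintext = 10001010 = 138 in decimal.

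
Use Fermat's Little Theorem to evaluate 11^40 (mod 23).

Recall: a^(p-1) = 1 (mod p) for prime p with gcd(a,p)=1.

Step 1: Since 23 is prime, by Fermat's Little Theorem: 11^22 = 1 (mod 23).
Step 2: Reduce exponent: 40 mod 22 = 18.
Step 3: So 11^40 = 11^18 (mod 23).
Step 4: 11^18 mod 23 = 16.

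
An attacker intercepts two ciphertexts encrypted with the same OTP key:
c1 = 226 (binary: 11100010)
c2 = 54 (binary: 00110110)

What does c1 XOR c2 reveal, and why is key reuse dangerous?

Step 1: c1 XOR c2 = (m1 XOR k) XOR (m2 XOR k).
Step 2: By XOR associativity/commutativity: = m1 XOR m2 XOR k XOR k = m1 XOR m2.
Step 3: 11100010 XOR 00110110 = 11010100 = 212.
Step 4: The key cancels out! An attacker learns m1 XOR m2 = 212, revealing the relationship between plaintexts.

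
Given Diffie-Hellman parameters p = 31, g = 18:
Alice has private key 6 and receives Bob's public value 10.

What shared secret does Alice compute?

Step 1: s = B^a mod p = 10^6 mod 31.
  10^1 mod 31 = 10
  10^2 mod 31 = (10 * 10) mod 31 = 7
  10^3 mod 31 = (7 * 10) mod 31 = 8
  10^4 mod 31 = (8 * 10) mod 31 = 18
  10^5 mod 31 = (18 * 10) mod 31 = 25
  10^6 mod 31 = (25 * 10) mod 31 = 2
Result: shared secret = 2.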